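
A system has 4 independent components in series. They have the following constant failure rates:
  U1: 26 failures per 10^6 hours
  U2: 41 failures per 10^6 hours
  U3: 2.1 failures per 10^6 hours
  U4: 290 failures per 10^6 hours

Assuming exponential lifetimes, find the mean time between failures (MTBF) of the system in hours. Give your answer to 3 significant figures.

2780

Series of exponential components: λ_sys = Σ λ_i
λ_sys = 0.000026 + 0.000041 + 0.0000021 + 0.00029 = 3.5910e-04 /h
MTBF = 1 / λ_sys = 2780 h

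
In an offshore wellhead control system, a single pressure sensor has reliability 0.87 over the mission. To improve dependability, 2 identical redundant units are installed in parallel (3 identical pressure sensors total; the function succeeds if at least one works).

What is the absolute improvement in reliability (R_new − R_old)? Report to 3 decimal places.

R_before = 0.87
R_after = 1 − (1 − 0.87)^3 = 0.998
ΔR = 0.998 − 0.87 = 0.128

0.128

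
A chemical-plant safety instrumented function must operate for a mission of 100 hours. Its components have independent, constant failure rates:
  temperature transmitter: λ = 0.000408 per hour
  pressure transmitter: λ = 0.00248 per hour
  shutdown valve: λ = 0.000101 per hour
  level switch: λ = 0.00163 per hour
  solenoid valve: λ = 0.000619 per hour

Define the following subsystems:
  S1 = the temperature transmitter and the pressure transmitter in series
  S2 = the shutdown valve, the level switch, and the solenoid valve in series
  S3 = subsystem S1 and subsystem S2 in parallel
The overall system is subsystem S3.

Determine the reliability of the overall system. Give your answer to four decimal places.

0.9475

R(temperature transmitter) = exp(−0.000408 × 100) = 0.960021
R(pressure transmitter) = exp(−0.00248 × 100) = 0.780360
R(shutdown valve) = exp(−0.000101 × 100) = 0.989951
R(level switch) = exp(−0.00163 × 100) = 0.849591
R(solenoid valve) = exp(−0.000619 × 100) = 0.939977
Series (temperature transmitter and pressure transmitter): 0.960021 × 0.780360 = 0.749162
Series (shutdown valve, level switch, and solenoid valve): 0.989951 × 0.849591 × 0.939977 = 0.790571
Parallel ([0.749162] and [0.790571]): 1 − (1 − 0.749162)(1 − 0.790571) = 0.9475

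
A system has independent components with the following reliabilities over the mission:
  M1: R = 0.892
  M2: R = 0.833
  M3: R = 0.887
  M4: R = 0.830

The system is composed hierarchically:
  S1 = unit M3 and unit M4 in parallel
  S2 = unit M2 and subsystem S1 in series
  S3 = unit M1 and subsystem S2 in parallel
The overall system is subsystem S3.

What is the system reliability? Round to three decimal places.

Parallel (M3 and M4): 1 − (1 − 0.88700)(1 − 0.83000) = 0.98079
Series (M2 and [0.98079]): 0.83300 × 0.98079 = 0.81700
Parallel (M1 and [0.81700]): 1 − (1 − 0.89200)(1 − 0.81700) = 0.980

0.980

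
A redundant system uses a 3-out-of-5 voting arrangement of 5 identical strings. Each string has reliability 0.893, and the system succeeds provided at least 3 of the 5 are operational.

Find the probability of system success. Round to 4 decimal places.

0.9896

R = Σ_{i=3}^{5} C(5,i) p^i (1−p)^{5−i} with p = 0.893
C(5,3)·0.893^3·0.107^2 = 0.081531
C(5,4)·0.893^4·0.107^1 = 0.340220
C(5,5)·0.893^5·0.107^0 = 0.567881
Sum = 0.9896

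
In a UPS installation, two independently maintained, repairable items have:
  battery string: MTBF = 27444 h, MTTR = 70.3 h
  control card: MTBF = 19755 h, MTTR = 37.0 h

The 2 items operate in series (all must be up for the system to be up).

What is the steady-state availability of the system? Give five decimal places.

0.99558

A(battery string) = MTBF/(MTBF+MTTR) = 27444/(27444+70.3) = 0.997445
A(control card) = MTBF/(MTBF+MTTR) = 19755/(19755+37.0) = 0.998131
Series availability: 0.997445 × 0.998131 = 0.99558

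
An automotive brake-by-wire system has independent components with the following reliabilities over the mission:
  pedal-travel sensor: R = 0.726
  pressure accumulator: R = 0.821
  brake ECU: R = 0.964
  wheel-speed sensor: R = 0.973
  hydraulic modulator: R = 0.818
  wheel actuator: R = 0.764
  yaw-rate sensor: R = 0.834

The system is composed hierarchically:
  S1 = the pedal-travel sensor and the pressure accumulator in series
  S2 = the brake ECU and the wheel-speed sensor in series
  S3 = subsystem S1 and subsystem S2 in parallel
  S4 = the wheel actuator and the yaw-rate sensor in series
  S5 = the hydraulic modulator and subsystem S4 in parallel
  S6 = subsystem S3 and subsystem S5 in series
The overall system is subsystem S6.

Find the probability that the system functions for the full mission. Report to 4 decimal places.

Series (pedal-travel sensor and pressure accumulator): 0.726000 × 0.821000 = 0.596046
Series (brake ECU and wheel-speed sensor): 0.964000 × 0.973000 = 0.937972
Parallel ([0.596046] and [0.937972]): 1 − (1 − 0.596046)(1 − 0.937972) = 0.974944
Series (wheel actuator and yaw-rate sensor): 0.764000 × 0.834000 = 0.637176
Parallel (hydraulic modulator and [0.637176]): 1 − (1 − 0.818000)(1 − 0.637176) = 0.933966
Series ([0.974944] and [0.933966]): 0.974944 × 0.933966 = 0.9106

0.9106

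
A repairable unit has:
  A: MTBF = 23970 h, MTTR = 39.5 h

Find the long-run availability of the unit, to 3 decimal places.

A(A) = MTBF/(MTBF+MTTR) = 23970/(23970+39.5) = 0.998

0.998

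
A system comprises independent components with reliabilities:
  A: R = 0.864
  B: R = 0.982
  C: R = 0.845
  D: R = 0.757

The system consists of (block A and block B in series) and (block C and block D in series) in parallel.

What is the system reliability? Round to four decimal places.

Series (A and B): 0.864000 × 0.982000 = 0.848448
Series (C and D): 0.845000 × 0.757000 = 0.639665
Parallel ([0.848448] and [0.639665]): 1 − (1 − 0.848448)(1 − 0.639665) = 0.9454

0.9454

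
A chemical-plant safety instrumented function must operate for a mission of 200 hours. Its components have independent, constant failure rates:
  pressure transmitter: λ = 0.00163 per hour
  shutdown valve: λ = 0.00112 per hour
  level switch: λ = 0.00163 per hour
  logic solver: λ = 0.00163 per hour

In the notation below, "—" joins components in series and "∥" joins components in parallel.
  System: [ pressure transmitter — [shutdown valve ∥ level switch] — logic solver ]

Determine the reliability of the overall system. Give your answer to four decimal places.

R(pressure transmitter) = exp(−0.00163 × 200) = 0.721805
R(shutdown valve) = exp(−0.00112 × 200) = 0.799315
R(level switch) = exp(−0.00163 × 200) = 0.721805
R(logic solver) = exp(−0.00163 × 200) = 0.721805
Parallel (shutdown valve and level switch): 1 − (1 − 0.799315)(1 − 0.721805) = 0.944170
Series (pressure transmitter, [0.944170], and logic solver): 0.721805 × 0.944170 × 0.721805 = 0.4919

0.4919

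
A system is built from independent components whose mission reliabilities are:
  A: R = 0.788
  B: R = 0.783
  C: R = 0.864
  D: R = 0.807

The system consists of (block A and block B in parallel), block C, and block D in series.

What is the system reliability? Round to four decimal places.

0.6652

Parallel (A and B): 1 − (1 − 0.788000)(1 − 0.783000) = 0.953996
Series ([0.953996], C, and D): 0.953996 × 0.864000 × 0.807000 = 0.6652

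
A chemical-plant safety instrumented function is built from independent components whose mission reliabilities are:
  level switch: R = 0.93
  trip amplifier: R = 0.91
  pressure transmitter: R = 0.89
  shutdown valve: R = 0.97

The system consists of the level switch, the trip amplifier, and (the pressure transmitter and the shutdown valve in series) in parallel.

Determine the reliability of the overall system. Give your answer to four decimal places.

0.9991

Series (pressure transmitter and shutdown valve): 0.890000 × 0.970000 = 0.863300
Parallel (level switch, trip amplifier, and [0.863300]): 1 − (1 − 0.930000)(1 − 0.910000)(1 − 0.863300) = 0.9991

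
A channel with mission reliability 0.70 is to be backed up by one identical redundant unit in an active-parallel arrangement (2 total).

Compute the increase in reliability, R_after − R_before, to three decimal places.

R_before = 0.70
R_after = 1 − (1 − 0.70)^2 = 0.910
ΔR = 0.910 − 0.70 = 0.210

0.210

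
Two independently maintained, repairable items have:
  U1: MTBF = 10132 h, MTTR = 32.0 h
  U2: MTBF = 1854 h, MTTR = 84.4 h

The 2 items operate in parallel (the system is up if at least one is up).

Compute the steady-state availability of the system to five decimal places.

A(U1) = MTBF/(MTBF+MTTR) = 10132/(10132+32.0) = 0.996852
A(U2) = MTBF/(MTBF+MTTR) = 1854/(1854+84.4) = 0.956459
Parallel availability: 1 − (1 − 0.996852)(1 − 0.956459) = 0.99986

0.99986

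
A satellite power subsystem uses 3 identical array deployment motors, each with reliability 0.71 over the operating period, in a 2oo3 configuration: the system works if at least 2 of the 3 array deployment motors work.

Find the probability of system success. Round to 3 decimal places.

R = Σ_{i=2}^{3} C(3,i) p^i (1−p)^{3−i} with p = 0.71
C(3,2)·0.71^2·0.29^1 = 0.43857
C(3,3)·0.71^3·0.29^0 = 0.35791
Sum = 0.796

0.796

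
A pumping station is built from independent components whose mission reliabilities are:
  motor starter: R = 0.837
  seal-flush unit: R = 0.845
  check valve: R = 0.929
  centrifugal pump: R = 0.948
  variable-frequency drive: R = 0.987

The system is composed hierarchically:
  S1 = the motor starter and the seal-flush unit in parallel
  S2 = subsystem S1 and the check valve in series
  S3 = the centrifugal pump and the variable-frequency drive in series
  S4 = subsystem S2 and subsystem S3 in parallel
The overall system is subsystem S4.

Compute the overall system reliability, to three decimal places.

Parallel (motor starter and seal-flush unit): 1 − (1 − 0.83700)(1 − 0.84500) = 0.97474
Series ([0.97474] and check valve): 0.97474 × 0.92900 = 0.90553
Series (centrifugal pump and variable-frequency drive): 0.94800 × 0.98700 = 0.93568
Parallel ([0.90553] and [0.93568]): 1 − (1 − 0.90553)(1 − 0.93568) = 0.994

0.994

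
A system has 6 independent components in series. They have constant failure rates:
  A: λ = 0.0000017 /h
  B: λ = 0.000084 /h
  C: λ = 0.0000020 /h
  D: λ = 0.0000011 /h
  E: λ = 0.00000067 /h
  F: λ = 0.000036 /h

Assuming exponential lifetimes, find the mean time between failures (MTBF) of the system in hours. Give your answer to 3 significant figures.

Series of exponential components: λ_sys = Σ λ_i
λ_sys = 0.0000017 + 0.000084 + 0.0000020 + 0.0000011 + 0.00000067 + 0.000036 = 1.2547e-04 /h
MTBF = 1 / λ_sys = 7970 h

7970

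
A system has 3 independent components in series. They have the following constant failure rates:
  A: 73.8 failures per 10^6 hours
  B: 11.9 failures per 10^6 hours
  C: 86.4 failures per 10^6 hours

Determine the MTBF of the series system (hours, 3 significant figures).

5810

Series of exponential components: λ_sys = Σ λ_i
λ_sys = 0.0000738 + 0.0000119 + 0.0000864 = 1.7210e-04 /h
MTBF = 1 / λ_sys = 5810 h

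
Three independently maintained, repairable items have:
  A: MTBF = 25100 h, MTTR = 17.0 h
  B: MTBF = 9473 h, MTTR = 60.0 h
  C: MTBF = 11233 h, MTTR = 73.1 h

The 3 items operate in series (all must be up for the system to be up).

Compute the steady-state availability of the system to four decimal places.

A(A) = MTBF/(MTBF+MTTR) = 25100/(25100+17.0) = 0.999323
A(B) = MTBF/(MTBF+MTTR) = 9473/(9473+60.0) = 0.993706
A(C) = MTBF/(MTBF+MTTR) = 11233/(11233+73.1) = 0.993534
Series availability: 0.999323 × 0.993706 × 0.993534 = 0.9866

0.9866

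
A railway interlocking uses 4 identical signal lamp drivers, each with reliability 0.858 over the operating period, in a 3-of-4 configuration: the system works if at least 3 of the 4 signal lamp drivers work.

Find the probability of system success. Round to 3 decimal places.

R = Σ_{i=3}^{4} C(4,i) p^i (1−p)^{4−i} with p = 0.858
C(4,3)·0.858^3·0.142^1 = 0.35877
C(4,4)·0.858^4·0.142^0 = 0.54194
Sum = 0.901

0.901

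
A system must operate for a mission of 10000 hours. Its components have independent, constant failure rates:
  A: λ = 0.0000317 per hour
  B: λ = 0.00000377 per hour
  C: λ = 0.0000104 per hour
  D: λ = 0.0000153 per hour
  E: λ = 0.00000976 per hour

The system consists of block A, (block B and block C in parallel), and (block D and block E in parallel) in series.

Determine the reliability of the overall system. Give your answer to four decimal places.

R(A) = exp(−0.0000317 × 10000) = 0.728331
R(B) = exp(−0.00000377 × 10000) = 0.963002
R(C) = exp(−0.0000104 × 10000) = 0.901225
R(D) = exp(−0.0000153 × 10000) = 0.858130
R(E) = exp(−0.00000976 × 10000) = 0.907012
Parallel (B and C): 1 − (1 − 0.963002)(1 − 0.901225) = 0.996346
Parallel (D and E): 1 − (1 − 0.858130)(1 − 0.907012) = 0.986808
Series (A, [0.996346], and [0.986808]): 0.728331 × 0.996346 × 0.986808 = 0.7161

0.7161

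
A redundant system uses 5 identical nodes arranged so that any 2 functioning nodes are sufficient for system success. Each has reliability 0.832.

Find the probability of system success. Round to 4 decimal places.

R = Σ_{i=2}^{5} C(5,i) p^i (1−p)^{5−i} with p = 0.832
C(5,2)·0.832^2·0.168^3 = 0.032823
C(5,3)·0.832^3·0.168^2 = 0.162551
C(5,4)·0.832^4·0.168^1 = 0.402506
C(5,5)·0.832^5·0.168^0 = 0.398673
Sum = 0.9966

0.9966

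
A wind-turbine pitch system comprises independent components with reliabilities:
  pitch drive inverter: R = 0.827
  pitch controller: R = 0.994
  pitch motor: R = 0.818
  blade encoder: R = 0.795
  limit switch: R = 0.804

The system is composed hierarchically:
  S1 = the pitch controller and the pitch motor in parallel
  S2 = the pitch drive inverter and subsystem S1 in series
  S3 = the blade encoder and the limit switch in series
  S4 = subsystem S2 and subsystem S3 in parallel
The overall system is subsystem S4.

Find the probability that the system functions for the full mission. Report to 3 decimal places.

0.937

Parallel (pitch controller and pitch motor): 1 − (1 − 0.99400)(1 − 0.81800) = 0.99891
Series (pitch drive inverter and [0.99891]): 0.82700 × 0.99891 = 0.82610
Series (blade encoder and limit switch): 0.79500 × 0.80400 = 0.63918
Parallel ([0.82610] and [0.63918]): 1 − (1 − 0.82610)(1 − 0.63918) = 0.937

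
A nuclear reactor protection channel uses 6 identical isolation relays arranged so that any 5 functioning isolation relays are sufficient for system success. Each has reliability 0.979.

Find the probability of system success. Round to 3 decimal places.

R = Σ_{i=5}^{6} C(6,i) p^i (1−p)^{6−i} with p = 0.979
C(6,5)·0.979^5·0.021^1 = 0.11331
C(6,6)·0.979^6·0.021^0 = 0.88043
Sum = 0.994

0.994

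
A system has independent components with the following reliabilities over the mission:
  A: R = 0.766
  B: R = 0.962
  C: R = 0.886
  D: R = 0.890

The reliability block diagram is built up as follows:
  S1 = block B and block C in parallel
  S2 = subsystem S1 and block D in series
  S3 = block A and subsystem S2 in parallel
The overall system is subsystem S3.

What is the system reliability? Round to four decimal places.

Parallel (B and C): 1 − (1 − 0.962000)(1 − 0.886000) = 0.995668
Series ([0.995668] and D): 0.995668 × 0.890000 = 0.886145
Parallel (A and [0.886145]): 1 − (1 − 0.766000)(1 − 0.886145) = 0.9734

0.9734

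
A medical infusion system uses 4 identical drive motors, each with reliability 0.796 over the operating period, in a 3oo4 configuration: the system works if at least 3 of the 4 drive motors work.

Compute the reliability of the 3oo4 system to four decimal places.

R = Σ_{i=3}^{4} C(4,i) p^i (1−p)^{4−i} with p = 0.796
C(4,3)·0.796^3·0.204^1 = 0.411556
C(4,4)·0.796^4·0.204^0 = 0.401469
Sum = 0.8130

0.8130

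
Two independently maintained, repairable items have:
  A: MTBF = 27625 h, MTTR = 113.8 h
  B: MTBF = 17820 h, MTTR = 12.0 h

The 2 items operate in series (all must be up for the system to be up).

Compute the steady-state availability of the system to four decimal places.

0.9952

A(A) = MTBF/(MTBF+MTTR) = 27625/(27625+113.8) = 0.995897
A(B) = MTBF/(MTBF+MTTR) = 17820/(17820+12.0) = 0.999327
Series availability: 0.995897 × 0.999327 = 0.9952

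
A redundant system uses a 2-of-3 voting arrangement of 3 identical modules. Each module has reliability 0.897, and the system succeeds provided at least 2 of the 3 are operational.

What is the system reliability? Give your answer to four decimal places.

R = Σ_{i=2}^{3} C(3,i) p^i (1−p)^{3−i} with p = 0.897
C(3,2)·0.897^2·0.103^1 = 0.248624
C(3,3)·0.897^3·0.103^0 = 0.721734
Sum = 0.9704

0.9704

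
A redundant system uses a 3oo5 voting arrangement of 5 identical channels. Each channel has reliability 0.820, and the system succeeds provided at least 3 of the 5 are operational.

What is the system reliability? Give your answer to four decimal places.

R = Σ_{i=3}^{5} C(5,i) p^i (1−p)^{5−i} with p = 0.820
C(5,3)·0.820^3·0.180^2 = 0.178643
C(5,4)·0.820^4·0.180^1 = 0.406910
C(5,5)·0.820^5·0.180^0 = 0.370740
Sum = 0.9563

0.9563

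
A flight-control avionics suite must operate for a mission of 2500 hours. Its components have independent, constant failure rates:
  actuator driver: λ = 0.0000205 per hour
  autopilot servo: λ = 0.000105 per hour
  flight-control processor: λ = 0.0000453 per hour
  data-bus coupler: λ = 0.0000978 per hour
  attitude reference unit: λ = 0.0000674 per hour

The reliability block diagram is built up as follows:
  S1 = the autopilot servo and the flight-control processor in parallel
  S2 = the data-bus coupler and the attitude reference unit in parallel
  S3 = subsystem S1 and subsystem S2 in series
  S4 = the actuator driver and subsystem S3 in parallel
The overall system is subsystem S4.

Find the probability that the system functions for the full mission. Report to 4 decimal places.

0.9971

R(actuator driver) = exp(−0.0000205 × 2500) = 0.950041
R(autopilot servo) = exp(−0.000105 × 2500) = 0.769126
R(flight-control processor) = exp(−0.0000453 × 2500) = 0.892927
R(data-bus coupler) = exp(−0.0000978 × 2500) = 0.783096
R(attitude reference unit) = exp(−0.0000674 × 2500) = 0.844931
Parallel (autopilot servo and flight-control processor): 1 − (1 − 0.769126)(1 − 0.892927) = 0.975280
Parallel (data-bus coupler and attitude reference unit): 1 − (1 − 0.783096)(1 − 0.844931) = 0.966365
Series ([0.975280] and [0.966365]): 0.975280 × 0.966365 = 0.942476
Parallel (actuator driver and [0.942476]): 1 − (1 − 0.950041)(1 − 0.942476) = 0.9971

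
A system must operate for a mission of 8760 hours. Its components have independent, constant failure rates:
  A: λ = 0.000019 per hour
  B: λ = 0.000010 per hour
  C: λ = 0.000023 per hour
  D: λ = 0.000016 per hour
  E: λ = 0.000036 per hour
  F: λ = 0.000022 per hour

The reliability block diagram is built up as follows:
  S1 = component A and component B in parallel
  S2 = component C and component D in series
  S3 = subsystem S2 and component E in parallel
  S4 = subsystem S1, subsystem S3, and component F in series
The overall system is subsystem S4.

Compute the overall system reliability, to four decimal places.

0.7504

R(A) = exp(−0.000019 × 8760) = 0.846674
R(B) = exp(−0.000010 × 8760) = 0.916127
R(C) = exp(−0.000023 × 8760) = 0.817520
R(D) = exp(−0.000016 × 8760) = 0.869219
R(E) = exp(−0.000036 × 8760) = 0.729526
R(F) = exp(−0.000022 × 8760) = 0.824713
Parallel (A and B): 1 − (1 − 0.846674)(1 − 0.916127) = 0.987140
Series (C and D): 0.817520 × 0.869219 = 0.710604
Parallel ([0.710604] and E): 1 − (1 − 0.710604)(1 − 0.729526) = 0.921726
Series ([0.987140], [0.921726], and F): 0.987140 × 0.921726 × 0.824713 = 0.7504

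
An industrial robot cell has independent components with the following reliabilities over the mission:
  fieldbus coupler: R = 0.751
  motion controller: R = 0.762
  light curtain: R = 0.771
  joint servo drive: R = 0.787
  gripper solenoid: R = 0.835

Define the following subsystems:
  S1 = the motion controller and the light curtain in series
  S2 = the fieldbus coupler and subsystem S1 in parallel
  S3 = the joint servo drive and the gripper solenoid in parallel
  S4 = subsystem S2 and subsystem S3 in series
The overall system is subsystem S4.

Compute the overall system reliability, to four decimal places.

0.8658

Series (motion controller and light curtain): 0.762000 × 0.771000 = 0.587502
Parallel (fieldbus coupler and [0.587502]): 1 − (1 − 0.751000)(1 − 0.587502) = 0.897288
Parallel (joint servo drive and gripper solenoid): 1 − (1 − 0.787000)(1 − 0.835000) = 0.964855
Series ([0.897288] and [0.964855]): 0.897288 × 0.964855 = 0.8658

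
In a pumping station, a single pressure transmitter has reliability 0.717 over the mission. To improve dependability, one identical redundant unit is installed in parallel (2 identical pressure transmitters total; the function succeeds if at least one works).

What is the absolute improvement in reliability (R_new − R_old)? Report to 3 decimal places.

0.203

R_before = 0.717
R_after = 1 − (1 − 0.717)^2 = 0.920
ΔR = 0.920 − 0.717 = 0.203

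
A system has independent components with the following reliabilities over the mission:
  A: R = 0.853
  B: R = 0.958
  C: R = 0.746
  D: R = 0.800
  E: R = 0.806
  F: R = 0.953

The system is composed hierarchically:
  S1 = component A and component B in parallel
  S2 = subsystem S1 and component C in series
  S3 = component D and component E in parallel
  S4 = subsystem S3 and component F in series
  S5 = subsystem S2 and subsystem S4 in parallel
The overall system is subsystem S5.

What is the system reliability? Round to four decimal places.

0.9783

Parallel (A and B): 1 − (1 − 0.853000)(1 − 0.958000) = 0.993826
Series ([0.993826] and C): 0.993826 × 0.746000 = 0.741394
Parallel (D and E): 1 − (1 − 0.800000)(1 − 0.806000) = 0.961200
Series ([0.961200] and F): 0.961200 × 0.953000 = 0.916024
Parallel ([0.741394] and [0.916024]): 1 − (1 − 0.741394)(1 − 0.916024) = 0.9783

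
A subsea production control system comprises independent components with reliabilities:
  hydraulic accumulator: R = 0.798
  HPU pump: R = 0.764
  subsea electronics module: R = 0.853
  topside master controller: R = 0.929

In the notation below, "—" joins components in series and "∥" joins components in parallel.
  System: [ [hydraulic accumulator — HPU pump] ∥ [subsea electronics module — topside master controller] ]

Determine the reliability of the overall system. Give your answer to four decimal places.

0.9190

Series (hydraulic accumulator and HPU pump): 0.798000 × 0.764000 = 0.609672
Series (subsea electronics module and topside master controller): 0.853000 × 0.929000 = 0.792437
Parallel ([0.609672] and [0.792437]): 1 − (1 − 0.609672)(1 − 0.792437) = 0.9190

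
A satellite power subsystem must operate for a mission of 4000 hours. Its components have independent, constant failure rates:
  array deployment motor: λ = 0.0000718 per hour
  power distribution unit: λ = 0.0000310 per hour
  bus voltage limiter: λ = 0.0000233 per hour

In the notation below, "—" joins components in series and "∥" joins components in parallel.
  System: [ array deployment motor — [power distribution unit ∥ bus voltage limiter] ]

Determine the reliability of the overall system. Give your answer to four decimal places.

R(array deployment motor) = exp(−0.0000718 × 4000) = 0.750362
R(power distribution unit) = exp(−0.0000310 × 4000) = 0.883380
R(bus voltage limiter) = exp(−0.0000233 × 4000) = 0.911011
Parallel (power distribution unit and bus voltage limiter): 1 − (1 − 0.883380)(1 − 0.911011) = 0.989622
Series (array deployment motor and [0.989622]): 0.750362 × 0.989622 = 0.7426

0.7426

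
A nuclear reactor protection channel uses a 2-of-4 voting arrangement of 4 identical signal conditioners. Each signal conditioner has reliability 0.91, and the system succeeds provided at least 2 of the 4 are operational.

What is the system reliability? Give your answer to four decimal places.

R = Σ_{i=2}^{4} C(4,i) p^i (1−p)^{4−i} with p = 0.91
C(4,2)·0.91^2·0.09^2 = 0.040246
C(4,3)·0.91^3·0.09^1 = 0.271286
C(4,4)·0.91^4·0.09^0 = 0.685750
Sum = 0.9973

0.9973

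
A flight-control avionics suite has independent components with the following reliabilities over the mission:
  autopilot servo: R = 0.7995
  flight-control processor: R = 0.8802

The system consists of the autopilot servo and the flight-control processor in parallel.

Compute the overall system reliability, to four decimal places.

Parallel (autopilot servo and flight-control processor): 1 − (1 − 0.799500)(1 − 0.880200) = 0.9760

0.9760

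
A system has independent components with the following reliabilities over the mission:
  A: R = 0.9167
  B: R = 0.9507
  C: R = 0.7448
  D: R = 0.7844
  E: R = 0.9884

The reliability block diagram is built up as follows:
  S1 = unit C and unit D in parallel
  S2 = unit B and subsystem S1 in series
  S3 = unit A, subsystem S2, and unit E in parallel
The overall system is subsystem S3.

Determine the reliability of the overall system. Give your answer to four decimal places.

0.9999

Parallel (C and D): 1 − (1 − 0.744800)(1 − 0.784400) = 0.944979
Series (B and [0.944979]): 0.950700 × 0.944979 = 0.898392
Parallel (A, [0.898392], and E): 1 − (1 − 0.916700)(1 − 0.898392)(1 − 0.988400) = 0.9999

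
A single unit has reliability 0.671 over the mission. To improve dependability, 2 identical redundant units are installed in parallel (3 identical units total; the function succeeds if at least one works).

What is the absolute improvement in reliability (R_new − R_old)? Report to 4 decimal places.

R_before = 0.671
R_after = 1 − (1 − 0.671)^3 = 0.9644
ΔR = 0.9644 − 0.671 = 0.2934

0.2934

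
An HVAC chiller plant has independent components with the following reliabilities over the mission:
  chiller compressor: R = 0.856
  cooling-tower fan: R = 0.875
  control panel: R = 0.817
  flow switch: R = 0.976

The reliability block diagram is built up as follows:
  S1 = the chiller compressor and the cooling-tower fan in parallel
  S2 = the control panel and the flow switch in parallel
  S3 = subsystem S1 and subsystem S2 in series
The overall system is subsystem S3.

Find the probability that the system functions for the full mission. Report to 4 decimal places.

0.9777

Parallel (chiller compressor and cooling-tower fan): 1 − (1 − 0.856000)(1 − 0.875000) = 0.982000
Parallel (control panel and flow switch): 1 − (1 − 0.817000)(1 − 0.976000) = 0.995608
Series ([0.982000] and [0.995608]): 0.982000 × 0.995608 = 0.9777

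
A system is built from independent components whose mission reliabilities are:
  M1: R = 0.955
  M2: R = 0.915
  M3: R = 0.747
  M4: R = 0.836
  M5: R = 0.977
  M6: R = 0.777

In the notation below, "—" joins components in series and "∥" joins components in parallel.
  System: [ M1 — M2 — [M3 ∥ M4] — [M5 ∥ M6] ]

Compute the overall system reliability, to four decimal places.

Parallel (M3 and M4): 1 − (1 − 0.747000)(1 − 0.836000) = 0.958508
Parallel (M5 and M6): 1 − (1 − 0.977000)(1 − 0.777000) = 0.994871
Series (M1, M2, [0.958508], and [0.994871]): 0.955000 × 0.915000 × 0.958508 × 0.994871 = 0.8333

0.8333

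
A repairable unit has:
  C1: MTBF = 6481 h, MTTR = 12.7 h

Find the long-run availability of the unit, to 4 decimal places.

A(C1) = MTBF/(MTBF+MTTR) = 6481/(6481+12.7) = 0.9980

0.9980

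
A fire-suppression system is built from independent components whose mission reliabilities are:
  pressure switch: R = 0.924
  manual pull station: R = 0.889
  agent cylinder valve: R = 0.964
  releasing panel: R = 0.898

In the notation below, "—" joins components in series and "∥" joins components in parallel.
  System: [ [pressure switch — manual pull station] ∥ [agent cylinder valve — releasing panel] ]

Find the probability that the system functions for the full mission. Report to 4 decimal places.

Series (pressure switch and manual pull station): 0.924000 × 0.889000 = 0.821436
Series (agent cylinder valve and releasing panel): 0.964000 × 0.898000 = 0.865672
Parallel ([0.821436] and [0.865672]): 1 − (1 − 0.821436)(1 − 0.865672) = 0.9760

0.9760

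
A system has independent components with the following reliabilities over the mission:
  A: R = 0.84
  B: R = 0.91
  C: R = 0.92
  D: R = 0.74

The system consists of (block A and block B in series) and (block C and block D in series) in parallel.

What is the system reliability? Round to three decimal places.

0.925

Series (A and B): 0.84000 × 0.91000 = 0.76440
Series (C and D): 0.92000 × 0.74000 = 0.68080
Parallel ([0.76440] and [0.68080]): 1 − (1 − 0.76440)(1 − 0.68080) = 0.925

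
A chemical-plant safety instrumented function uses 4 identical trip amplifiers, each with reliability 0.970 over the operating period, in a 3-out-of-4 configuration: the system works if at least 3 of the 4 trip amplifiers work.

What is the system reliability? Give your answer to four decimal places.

0.9948

R = Σ_{i=3}^{4} C(4,i) p^i (1−p)^{4−i} with p = 0.970
C(4,3)·0.970^3·0.030^1 = 0.109521
C(4,4)·0.970^4·0.030^0 = 0.885293
Sum = 0.9948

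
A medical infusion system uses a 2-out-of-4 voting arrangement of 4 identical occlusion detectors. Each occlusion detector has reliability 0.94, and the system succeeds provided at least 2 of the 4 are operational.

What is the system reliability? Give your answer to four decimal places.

R = Σ_{i=2}^{4} C(4,i) p^i (1−p)^{4−i} with p = 0.94
C(4,2)·0.94^2·0.06^2 = 0.019086
C(4,3)·0.94^3·0.06^1 = 0.199340
C(4,4)·0.94^4·0.06^0 = 0.780749
Sum = 0.9992

0.9992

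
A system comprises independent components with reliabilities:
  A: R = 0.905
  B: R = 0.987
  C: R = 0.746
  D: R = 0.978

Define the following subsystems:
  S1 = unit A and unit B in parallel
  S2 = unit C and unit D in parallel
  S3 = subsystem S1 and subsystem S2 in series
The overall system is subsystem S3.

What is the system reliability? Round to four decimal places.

0.9932

Parallel (A and B): 1 − (1 − 0.905000)(1 − 0.987000) = 0.998765
Parallel (C and D): 1 − (1 − 0.746000)(1 − 0.978000) = 0.994412
Series ([0.998765] and [0.994412]): 0.998765 × 0.994412 = 0.9932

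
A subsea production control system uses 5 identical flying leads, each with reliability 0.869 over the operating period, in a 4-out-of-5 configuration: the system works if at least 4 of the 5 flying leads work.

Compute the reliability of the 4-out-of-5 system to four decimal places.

0.8691

R = Σ_{i=4}^{5} C(5,i) p^i (1−p)^{5−i} with p = 0.869
C(5,4)·0.869^4·0.131^1 = 0.373526
C(5,5)·0.869^5·0.131^0 = 0.495563
Sum = 0.8691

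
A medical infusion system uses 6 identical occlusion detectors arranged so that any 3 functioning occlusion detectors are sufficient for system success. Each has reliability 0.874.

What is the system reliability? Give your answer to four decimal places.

0.9969

R = Σ_{i=3}^{6} C(6,i) p^i (1−p)^{6−i} with p = 0.874
C(6,3)·0.874^3·0.126^3 = 0.026710
C(6,4)·0.874^4·0.126^2 = 0.138956
C(6,5)·0.874^5·0.126^1 = 0.385548
C(6,6)·0.874^6·0.126^0 = 0.445727
Sum = 0.9969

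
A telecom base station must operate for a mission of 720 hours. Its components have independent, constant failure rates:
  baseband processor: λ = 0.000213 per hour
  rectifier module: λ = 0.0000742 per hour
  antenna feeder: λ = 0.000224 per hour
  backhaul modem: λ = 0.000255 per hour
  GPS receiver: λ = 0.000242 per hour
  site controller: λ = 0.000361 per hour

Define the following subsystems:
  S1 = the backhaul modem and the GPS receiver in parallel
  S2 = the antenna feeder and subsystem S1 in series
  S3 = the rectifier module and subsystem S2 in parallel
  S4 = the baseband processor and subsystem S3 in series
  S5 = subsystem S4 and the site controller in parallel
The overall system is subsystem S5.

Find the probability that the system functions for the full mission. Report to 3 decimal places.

0.966

R(baseband processor) = exp(−0.000213 × 720) = 0.85782
R(rectifier module) = exp(−0.0000742 × 720) = 0.94798
R(antenna feeder) = exp(−0.000224 × 720) = 0.85105
R(backhaul modem) = exp(−0.000255 × 720) = 0.83227
R(GPS receiver) = exp(−0.000242 × 720) = 0.84010
R(site controller) = exp(−0.000361 × 720) = 0.77111
Parallel (backhaul modem and GPS receiver): 1 − (1 − 0.83227)(1 − 0.84010) = 0.97318
Series (antenna feeder and [0.97318]): 0.85105 × 0.97318 = 0.82822
Parallel (rectifier module and [0.82822]): 1 − (1 − 0.94798)(1 − 0.82822) = 0.99106
Series (baseband processor and [0.99106]): 0.85782 × 0.99106 = 0.85015
Parallel ([0.85015] and site controller): 1 − (1 − 0.85015)(1 − 0.77111) = 0.966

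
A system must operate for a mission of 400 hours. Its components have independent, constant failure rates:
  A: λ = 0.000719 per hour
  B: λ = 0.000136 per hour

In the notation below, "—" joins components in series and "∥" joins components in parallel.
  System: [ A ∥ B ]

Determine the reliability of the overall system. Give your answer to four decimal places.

0.9868

R(A) = exp(−0.000719 × 400) = 0.750062
R(B) = exp(−0.000136 × 400) = 0.947053
Parallel (A and B): 1 − (1 − 0.750062)(1 − 0.947053) = 0.9868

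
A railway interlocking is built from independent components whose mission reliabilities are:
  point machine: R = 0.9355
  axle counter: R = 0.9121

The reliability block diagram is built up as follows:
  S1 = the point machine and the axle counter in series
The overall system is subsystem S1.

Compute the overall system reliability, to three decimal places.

Series (point machine and axle counter): 0.93550 × 0.91210 = 0.853

0.853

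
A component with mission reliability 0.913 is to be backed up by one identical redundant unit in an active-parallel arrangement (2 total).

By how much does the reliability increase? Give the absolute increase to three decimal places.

R_before = 0.913
R_after = 1 − (1 − 0.913)^2 = 0.992
ΔR = 0.992 − 0.913 = 0.079

0.079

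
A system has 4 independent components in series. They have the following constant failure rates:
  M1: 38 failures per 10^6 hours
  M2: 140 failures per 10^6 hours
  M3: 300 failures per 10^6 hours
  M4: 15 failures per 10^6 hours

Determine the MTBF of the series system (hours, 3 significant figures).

Series of exponential components: λ_sys = Σ λ_i
λ_sys = 0.000038 + 0.00014 + 0.00030 + 0.000015 = 4.9300e-04 /h
MTBF = 1 / λ_sys = 2030 h

2030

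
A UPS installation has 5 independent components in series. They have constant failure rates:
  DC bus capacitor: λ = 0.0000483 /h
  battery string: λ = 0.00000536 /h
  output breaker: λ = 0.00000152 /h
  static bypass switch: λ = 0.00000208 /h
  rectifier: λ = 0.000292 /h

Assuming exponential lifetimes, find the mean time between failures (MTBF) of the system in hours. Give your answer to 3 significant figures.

Series of exponential components: λ_sys = Σ λ_i
λ_sys = 0.0000483 + 0.00000536 + 0.00000152 + 0.00000208 + 0.000292 = 3.4926e-04 /h
MTBF = 1 / λ_sys = 2860 h

2860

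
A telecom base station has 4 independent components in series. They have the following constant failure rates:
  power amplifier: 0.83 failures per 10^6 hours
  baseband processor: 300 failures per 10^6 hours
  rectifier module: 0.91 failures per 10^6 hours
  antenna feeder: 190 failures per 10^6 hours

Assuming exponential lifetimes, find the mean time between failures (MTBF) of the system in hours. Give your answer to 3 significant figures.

2030

Series of exponential components: λ_sys = Σ λ_i
λ_sys = 0.00000083 + 0.00030 + 0.00000091 + 0.00019 = 4.9174e-04 /h
MTBF = 1 / λ_sys = 2030 h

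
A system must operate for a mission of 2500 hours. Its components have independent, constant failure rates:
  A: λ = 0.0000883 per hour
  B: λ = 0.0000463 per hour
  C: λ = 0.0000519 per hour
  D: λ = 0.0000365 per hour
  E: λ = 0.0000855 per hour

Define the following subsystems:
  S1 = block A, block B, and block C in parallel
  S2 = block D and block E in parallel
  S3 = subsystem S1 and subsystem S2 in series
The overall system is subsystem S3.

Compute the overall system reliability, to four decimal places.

R(A) = exp(−0.0000883 × 2500) = 0.801917
R(B) = exp(−0.0000463 × 2500) = 0.890698
R(C) = exp(−0.0000519 × 2500) = 0.878315
R(D) = exp(−0.0000365 × 2500) = 0.912789
R(E) = exp(−0.0000855 × 2500) = 0.807550
Parallel (A, B, and C): 1 − (1 − 0.801917)(1 − 0.890698)(1 − 0.878315) = 0.997365
Parallel (D and E): 1 − (1 − 0.912789)(1 − 0.807550) = 0.983216
Series ([0.997365] and [0.983216]): 0.997365 × 0.983216 = 0.9806

0.9806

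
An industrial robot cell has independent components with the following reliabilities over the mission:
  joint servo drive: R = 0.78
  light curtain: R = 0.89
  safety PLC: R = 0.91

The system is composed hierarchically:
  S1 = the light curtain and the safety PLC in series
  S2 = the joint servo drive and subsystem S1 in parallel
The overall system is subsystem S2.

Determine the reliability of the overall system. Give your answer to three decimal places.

Series (light curtain and safety PLC): 0.89000 × 0.91000 = 0.80990
Parallel (joint servo drive and [0.80990]): 1 − (1 − 0.78000)(1 − 0.80990) = 0.958

0.958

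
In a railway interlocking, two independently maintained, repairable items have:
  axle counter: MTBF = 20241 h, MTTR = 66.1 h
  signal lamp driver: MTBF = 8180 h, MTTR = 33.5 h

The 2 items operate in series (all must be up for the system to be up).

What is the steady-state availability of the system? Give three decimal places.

A(axle counter) = MTBF/(MTBF+MTTR) = 20241/(20241+66.1) = 0.996745
A(signal lamp driver) = MTBF/(MTBF+MTTR) = 8180/(8180+33.5) = 0.995921
Series availability: 0.996745 × 0.995921 = 0.993

0.993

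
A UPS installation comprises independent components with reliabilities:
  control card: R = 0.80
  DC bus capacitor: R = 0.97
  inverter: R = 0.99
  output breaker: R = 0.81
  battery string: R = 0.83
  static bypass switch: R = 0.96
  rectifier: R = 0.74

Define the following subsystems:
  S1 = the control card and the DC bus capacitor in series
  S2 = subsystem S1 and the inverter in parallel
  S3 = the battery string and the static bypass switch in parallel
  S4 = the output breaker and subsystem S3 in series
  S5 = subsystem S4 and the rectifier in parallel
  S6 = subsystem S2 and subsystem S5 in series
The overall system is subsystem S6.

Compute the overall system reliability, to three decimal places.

0.947

Series (control card and DC bus capacitor): 0.80000 × 0.97000 = 0.77600
Parallel ([0.77600] and inverter): 1 − (1 − 0.77600)(1 − 0.99000) = 0.99776
Parallel (battery string and static bypass switch): 1 − (1 − 0.83000)(1 − 0.96000) = 0.99320
Series (output breaker and [0.99320]): 0.81000 × 0.99320 = 0.80449
Parallel ([0.80449] and rectifier): 1 − (1 − 0.80449)(1 − 0.74000) = 0.94917
Series ([0.99776] and [0.94917]): 0.99776 × 0.94917 = 0.947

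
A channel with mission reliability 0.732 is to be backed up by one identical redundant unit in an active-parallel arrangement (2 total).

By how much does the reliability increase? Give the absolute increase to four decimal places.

R_before = 0.732
R_after = 1 − (1 − 0.732)^2 = 0.9282
ΔR = 0.9282 − 0.732 = 0.1962

0.1962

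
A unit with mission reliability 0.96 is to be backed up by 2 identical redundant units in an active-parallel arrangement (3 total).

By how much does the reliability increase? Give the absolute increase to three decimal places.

R_before = 0.96
R_after = 1 − (1 − 0.96)^3 = 1.000
ΔR = 1.000 − 0.96 = 0.040

0.040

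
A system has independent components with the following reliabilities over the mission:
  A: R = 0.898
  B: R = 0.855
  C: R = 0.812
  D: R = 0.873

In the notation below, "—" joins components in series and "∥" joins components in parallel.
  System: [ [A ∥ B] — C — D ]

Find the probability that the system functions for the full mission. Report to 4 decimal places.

Parallel (A and B): 1 − (1 − 0.898000)(1 − 0.855000) = 0.985210
Series ([0.985210], C, and D): 0.985210 × 0.812000 × 0.873000 = 0.6984

0.6984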